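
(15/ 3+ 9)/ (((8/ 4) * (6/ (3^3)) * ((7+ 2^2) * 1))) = 63/22 = 2.86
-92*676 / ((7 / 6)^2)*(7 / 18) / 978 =-62192/3423 = -18.17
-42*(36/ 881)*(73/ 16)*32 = -220752/881 = -250.57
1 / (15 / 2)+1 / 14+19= 4033/210 = 19.20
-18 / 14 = -9/7 = -1.29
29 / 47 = 0.62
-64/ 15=-4.27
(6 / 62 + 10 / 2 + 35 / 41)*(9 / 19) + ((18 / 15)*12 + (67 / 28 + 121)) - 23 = 397627959/3380860 = 117.61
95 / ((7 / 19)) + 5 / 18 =32525/126 = 258.13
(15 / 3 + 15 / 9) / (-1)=-20/3 = -6.67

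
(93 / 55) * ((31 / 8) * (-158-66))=-80724/55 = -1467.71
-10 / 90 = -1/9 = -0.11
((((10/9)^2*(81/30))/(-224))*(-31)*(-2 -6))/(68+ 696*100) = -155/2926056 = 0.00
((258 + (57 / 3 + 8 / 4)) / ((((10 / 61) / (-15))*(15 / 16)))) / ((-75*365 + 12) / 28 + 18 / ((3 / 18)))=2976/95 = 31.33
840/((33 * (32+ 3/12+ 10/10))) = 160/209 = 0.77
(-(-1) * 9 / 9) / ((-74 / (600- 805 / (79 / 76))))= 6890/2923 = 2.36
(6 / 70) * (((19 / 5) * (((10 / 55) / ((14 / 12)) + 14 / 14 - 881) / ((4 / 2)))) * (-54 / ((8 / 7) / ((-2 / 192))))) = -8688681/123200 = -70.53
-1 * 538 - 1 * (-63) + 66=-409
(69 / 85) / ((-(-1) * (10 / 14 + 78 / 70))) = 0.44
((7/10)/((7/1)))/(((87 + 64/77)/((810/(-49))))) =-891/47341 = -0.02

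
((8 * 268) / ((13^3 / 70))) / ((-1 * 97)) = -150080/213109 = -0.70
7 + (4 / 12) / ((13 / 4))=277/39 = 7.10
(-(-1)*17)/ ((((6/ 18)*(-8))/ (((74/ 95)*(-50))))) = 9435/38 = 248.29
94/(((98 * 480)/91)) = 611/3360 = 0.18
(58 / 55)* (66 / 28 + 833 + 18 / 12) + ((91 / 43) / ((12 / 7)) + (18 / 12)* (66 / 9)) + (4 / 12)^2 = 533312407/595980 = 894.85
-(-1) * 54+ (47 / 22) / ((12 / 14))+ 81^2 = 873509/132 = 6617.49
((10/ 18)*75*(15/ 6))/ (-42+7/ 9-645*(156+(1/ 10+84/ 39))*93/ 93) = -24375/23894899 = 0.00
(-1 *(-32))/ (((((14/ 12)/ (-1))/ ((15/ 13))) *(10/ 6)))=-1728/91 = -18.99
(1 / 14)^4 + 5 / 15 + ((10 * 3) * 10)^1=34612819/115248 = 300.33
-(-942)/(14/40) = 18840/7 = 2691.43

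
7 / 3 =2.33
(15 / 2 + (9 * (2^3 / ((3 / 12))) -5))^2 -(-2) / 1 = 337569/4 = 84392.25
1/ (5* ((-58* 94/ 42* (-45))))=7/204450 = 0.00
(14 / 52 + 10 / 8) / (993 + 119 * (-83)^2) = 79/42680768 = 0.00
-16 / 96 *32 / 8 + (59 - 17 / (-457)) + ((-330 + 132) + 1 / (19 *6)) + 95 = -44.62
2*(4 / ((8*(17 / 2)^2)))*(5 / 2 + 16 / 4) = 26/289 = 0.09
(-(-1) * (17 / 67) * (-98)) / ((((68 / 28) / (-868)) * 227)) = 595448/15209 = 39.15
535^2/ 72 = 286225/72 = 3975.35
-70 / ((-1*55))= 14/11 = 1.27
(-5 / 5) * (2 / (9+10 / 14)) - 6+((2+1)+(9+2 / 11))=2235/374 = 5.98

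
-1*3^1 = -3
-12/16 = -3/4 = -0.75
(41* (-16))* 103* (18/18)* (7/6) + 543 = -234859/3 = -78286.33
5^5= 3125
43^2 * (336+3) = 626811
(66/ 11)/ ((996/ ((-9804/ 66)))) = -817/913 = -0.89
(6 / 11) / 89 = 6/979 = 0.01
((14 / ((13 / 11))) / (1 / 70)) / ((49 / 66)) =14520/13 = 1116.92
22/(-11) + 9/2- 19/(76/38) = -7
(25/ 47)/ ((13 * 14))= 25/8554 = 0.00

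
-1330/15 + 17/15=-1313/15 = -87.53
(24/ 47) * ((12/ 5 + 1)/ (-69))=-136/5405 = -0.03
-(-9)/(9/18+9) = 18/19 = 0.95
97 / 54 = 1.80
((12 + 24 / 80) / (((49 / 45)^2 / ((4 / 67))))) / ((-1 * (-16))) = 49815/1286936 = 0.04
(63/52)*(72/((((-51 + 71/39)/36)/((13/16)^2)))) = -369603/8768 = -42.15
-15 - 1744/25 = -2119/25 = -84.76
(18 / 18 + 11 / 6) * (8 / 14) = 34/21 = 1.62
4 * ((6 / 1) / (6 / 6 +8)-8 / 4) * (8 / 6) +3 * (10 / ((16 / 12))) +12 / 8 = 152/9 = 16.89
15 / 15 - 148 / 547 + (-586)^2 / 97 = 187876315/53059 = 3540.89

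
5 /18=0.28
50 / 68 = 25/34 = 0.74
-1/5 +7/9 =26/45 = 0.58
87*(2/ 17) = 174/17 = 10.24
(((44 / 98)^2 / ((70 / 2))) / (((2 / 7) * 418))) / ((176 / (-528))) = -33/228095 = 0.00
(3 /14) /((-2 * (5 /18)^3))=-4374/875 = -5.00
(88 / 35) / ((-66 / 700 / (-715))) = 57200/3 = 19066.67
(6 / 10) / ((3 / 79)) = 79/5 = 15.80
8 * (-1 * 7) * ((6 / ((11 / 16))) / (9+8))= -5376/187 = -28.75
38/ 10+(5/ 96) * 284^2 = 126139/30 = 4204.63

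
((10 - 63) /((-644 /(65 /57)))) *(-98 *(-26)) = 313495/1311 = 239.13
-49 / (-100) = 49/100 = 0.49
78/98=39/49 = 0.80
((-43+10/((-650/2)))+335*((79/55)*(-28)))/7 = -9664027/5005 = -1930.87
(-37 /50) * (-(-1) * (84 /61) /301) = -222/65575 = 0.00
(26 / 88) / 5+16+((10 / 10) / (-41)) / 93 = 13471109/838860 = 16.06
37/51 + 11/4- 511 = -103535/204 = -507.52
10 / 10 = 1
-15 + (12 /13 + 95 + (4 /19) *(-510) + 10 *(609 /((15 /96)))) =9620540/247 = 38949.55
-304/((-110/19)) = 2888/55 = 52.51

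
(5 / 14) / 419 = 5/5866 = 0.00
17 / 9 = 1.89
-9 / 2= -4.50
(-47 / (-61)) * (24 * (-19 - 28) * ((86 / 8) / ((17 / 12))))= -6839064/1037 = -6595.05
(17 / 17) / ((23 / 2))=2/23 = 0.09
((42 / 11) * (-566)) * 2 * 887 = -42171528/11 = -3833775.27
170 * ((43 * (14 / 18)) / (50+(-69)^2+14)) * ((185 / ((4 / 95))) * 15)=89931275/1158 = 77660.86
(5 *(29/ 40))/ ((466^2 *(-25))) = -29/43431200 = 0.00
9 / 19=0.47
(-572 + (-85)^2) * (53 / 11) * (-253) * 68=-551480476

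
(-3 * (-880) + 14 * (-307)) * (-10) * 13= 215540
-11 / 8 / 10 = -11/80 = -0.14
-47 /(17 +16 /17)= -799/305 = -2.62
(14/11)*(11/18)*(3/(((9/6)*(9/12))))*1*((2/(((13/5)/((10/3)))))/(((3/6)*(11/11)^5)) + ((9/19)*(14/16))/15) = 1069733/100035 = 10.69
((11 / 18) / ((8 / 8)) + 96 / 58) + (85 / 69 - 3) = 5981/12006 = 0.50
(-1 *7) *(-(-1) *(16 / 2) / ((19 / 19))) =-56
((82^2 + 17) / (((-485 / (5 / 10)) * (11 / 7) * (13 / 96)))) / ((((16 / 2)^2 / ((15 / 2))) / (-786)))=166900419/55484 = 3008.08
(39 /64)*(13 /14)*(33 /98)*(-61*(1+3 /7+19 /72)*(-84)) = 290188041/175616 = 1652.40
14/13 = 1.08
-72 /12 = -6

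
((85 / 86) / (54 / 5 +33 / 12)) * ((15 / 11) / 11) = 12750/1410013 = 0.01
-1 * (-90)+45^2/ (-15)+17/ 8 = -343/8 = -42.88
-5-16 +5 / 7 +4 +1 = -107/7 = -15.29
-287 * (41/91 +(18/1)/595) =-137.99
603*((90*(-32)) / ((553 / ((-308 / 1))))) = 76412160/79 = 967242.53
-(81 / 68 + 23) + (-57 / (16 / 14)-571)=-87729/136 = -645.07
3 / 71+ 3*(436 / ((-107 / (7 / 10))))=-323433/37985 = -8.51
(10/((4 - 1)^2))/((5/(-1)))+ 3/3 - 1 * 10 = -83/9 = -9.22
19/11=1.73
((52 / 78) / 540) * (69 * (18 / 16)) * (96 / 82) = 23/205 = 0.11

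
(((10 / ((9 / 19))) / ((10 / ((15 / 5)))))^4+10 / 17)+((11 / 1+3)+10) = 2249315/1377 = 1633.49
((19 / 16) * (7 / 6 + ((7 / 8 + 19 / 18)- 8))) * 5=-33535/1152 = -29.11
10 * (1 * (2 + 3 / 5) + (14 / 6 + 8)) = 388/3 = 129.33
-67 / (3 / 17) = -1139/3 = -379.67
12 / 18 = 2/3 = 0.67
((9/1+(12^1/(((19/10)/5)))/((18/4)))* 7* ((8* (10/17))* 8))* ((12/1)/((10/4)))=6544384/323 = 20261.25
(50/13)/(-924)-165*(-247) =244774505/6006 = 40755.00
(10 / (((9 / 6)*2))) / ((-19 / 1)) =-10/57 = -0.18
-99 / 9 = -11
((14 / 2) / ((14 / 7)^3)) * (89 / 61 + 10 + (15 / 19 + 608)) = 1258019/2318 = 542.72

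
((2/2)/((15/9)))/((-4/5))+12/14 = 3/28 = 0.11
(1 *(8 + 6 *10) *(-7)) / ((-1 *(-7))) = -68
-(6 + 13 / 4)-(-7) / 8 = -8.38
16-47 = -31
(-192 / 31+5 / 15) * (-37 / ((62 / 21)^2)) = 2964255/119164 = 24.88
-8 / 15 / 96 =-1/180 = -0.01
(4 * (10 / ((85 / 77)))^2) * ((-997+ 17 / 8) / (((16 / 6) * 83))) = -141566733/95948 = -1475.45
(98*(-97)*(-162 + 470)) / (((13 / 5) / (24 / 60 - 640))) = 720250608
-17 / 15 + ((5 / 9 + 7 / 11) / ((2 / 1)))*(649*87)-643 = 495083/15 = 33005.53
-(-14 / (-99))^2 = -196/9801 = -0.02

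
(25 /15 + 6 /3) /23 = 11/69 = 0.16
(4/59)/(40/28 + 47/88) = 2464/71331 = 0.03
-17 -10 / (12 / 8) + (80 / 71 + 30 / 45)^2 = -927809/45369 = -20.45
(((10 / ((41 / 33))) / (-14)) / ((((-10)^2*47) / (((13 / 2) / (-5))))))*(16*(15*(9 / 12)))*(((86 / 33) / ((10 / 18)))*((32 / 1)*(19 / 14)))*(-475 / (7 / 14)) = -523063008/94423 = -5539.57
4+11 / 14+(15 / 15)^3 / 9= 617/126 = 4.90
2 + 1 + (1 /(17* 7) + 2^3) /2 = 1667/238 = 7.00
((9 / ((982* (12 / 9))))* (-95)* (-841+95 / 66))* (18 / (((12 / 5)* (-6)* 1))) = -236882025/345664 = -685.30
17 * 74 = 1258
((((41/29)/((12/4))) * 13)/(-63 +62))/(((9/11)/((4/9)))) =-23452/7047 = -3.33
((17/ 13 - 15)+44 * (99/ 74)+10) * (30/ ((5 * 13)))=159228/6253 = 25.46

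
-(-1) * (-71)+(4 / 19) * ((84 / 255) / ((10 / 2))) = -573213/8075 = -70.99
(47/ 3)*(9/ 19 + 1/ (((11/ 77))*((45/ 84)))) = 181373/855 = 212.13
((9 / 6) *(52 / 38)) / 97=0.02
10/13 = 0.77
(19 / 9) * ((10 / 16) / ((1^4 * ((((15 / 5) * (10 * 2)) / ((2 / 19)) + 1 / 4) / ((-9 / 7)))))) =-95/31934 = 0.00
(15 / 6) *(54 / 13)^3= 393660/2197 = 179.18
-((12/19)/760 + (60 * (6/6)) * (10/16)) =-37.50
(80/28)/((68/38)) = 190/119 = 1.60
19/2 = 9.50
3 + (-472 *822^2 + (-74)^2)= -318917369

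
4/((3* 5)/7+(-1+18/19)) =266/139 = 1.91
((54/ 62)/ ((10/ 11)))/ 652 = 297/202120 = 0.00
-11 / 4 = -2.75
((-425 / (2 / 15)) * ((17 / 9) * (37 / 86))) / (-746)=1336625/384936 = 3.47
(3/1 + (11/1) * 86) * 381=361569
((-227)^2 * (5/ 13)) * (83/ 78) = 21384535/1014 = 21089.29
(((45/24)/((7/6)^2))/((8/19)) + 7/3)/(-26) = -13183/61152 = -0.22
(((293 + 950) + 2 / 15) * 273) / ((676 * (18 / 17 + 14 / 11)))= 24408923/113360 = 215.32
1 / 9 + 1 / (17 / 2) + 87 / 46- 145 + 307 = 164.12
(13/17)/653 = 13/11101 = 0.00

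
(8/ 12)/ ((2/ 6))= 2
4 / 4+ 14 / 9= 23/9 = 2.56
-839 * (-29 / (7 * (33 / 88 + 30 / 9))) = 583944/623 = 937.31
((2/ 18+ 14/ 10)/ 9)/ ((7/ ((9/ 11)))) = 68/3465 = 0.02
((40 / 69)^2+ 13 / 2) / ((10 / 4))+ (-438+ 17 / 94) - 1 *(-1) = -971338363/2237670 = -434.08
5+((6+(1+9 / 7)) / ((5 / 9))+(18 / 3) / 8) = 2893/140 = 20.66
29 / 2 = 14.50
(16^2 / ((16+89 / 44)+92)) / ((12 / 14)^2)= 137984/43569 = 3.17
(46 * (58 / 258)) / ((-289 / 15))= -6670/12427 = -0.54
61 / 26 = 2.35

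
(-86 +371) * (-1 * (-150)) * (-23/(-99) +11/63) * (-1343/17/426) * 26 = -458555500/5467 = -83876.99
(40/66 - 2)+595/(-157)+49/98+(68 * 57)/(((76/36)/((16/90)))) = 16668119/51810 = 321.72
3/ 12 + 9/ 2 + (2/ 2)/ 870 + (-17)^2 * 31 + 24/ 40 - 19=15564911/1740 = 8945.35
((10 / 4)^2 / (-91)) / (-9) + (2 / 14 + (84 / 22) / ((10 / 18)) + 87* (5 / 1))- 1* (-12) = 81805903/180180 = 454.02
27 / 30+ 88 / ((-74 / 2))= -547/370 = -1.48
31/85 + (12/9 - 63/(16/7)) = -25.86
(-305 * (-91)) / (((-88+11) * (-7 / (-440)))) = -158600/7 = -22657.14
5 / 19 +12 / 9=91/57 = 1.60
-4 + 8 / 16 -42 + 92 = 93/2 = 46.50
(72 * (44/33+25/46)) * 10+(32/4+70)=32874/23 = 1429.30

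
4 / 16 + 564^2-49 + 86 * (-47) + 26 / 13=1256029/4 = 314007.25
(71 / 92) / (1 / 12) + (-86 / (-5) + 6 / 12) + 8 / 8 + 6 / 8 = 13207/460 = 28.71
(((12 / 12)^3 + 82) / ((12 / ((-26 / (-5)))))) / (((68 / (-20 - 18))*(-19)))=1079/1020 = 1.06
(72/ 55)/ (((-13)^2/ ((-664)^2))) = 3415.22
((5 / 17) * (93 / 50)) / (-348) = -31/19720 = 0.00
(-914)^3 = -763551944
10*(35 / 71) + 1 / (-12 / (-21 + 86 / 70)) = 49033/7455 = 6.58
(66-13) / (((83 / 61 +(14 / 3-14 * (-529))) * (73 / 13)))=126087/99017273 = 0.00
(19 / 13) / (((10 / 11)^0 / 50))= 950/13 = 73.08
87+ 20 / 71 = 6197/71 = 87.28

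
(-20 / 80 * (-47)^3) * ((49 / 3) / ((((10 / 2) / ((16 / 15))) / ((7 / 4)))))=35611289/225 = 158272.40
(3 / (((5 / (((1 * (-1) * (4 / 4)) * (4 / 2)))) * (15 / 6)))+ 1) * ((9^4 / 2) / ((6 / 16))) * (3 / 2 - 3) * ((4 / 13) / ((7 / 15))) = -157464/35 = -4498.97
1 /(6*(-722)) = -1/4332 = 0.00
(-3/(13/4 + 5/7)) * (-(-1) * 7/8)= -49/74 = -0.66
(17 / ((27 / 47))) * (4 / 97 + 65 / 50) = 1039499/26190 = 39.69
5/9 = 0.56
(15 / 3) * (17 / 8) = 85/8 = 10.62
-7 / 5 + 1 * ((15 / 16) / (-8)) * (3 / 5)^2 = -923/640 = -1.44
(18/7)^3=5832/343 = 17.00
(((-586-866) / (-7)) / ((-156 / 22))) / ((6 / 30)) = -13310/91 = -146.26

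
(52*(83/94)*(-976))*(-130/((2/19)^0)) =273807040/47 = 5825681.70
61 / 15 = 4.07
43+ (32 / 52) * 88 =1263/13 = 97.15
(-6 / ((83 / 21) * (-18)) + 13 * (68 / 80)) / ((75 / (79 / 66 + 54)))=22444523/2739000 = 8.19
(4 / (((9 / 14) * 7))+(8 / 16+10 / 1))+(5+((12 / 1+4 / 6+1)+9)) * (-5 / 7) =-1055/126 = -8.37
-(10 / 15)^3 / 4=-2/27 = -0.07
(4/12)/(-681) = -1/2043 = 0.00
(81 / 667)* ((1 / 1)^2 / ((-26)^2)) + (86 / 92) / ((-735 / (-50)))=4226767/66281124 = 0.06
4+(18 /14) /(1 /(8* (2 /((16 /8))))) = 100/7 = 14.29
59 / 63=0.94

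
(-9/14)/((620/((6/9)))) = -3/4340 = 0.00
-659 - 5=-664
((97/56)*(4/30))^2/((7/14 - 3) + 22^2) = 9409/84936600 = 0.00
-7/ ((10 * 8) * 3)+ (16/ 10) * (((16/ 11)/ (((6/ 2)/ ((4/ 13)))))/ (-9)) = -17201/308880 = -0.06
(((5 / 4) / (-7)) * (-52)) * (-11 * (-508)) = 363220/7 = 51888.57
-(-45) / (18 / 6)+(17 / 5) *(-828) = -14001/5 = -2800.20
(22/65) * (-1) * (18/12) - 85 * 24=-132633/65 = -2040.51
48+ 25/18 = 889/18 = 49.39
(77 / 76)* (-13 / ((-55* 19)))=0.01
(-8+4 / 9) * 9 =-68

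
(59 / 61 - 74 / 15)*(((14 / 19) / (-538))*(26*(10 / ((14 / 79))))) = 392314/49227 = 7.97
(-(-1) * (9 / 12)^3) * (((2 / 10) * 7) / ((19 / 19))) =0.59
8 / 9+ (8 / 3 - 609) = -605.44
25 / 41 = 0.61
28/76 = 7/19 = 0.37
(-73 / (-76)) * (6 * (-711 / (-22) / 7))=155709/5852 = 26.61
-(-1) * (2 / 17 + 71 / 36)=1279/612 = 2.09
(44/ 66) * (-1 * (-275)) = 550/3 = 183.33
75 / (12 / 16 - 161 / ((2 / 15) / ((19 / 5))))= -100/6117 = -0.02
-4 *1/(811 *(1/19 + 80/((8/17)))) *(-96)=2432/873447 = 0.00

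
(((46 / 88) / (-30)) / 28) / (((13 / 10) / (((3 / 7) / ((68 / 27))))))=-621/7623616 = 0.00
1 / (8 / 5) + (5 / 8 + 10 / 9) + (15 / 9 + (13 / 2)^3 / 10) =22673/720 = 31.49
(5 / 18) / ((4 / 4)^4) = 5/18 = 0.28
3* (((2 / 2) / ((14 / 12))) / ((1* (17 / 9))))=162/119 = 1.36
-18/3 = -6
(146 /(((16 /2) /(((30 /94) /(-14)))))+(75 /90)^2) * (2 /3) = 6595/35532 = 0.19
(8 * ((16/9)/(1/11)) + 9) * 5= 7445/9 = 827.22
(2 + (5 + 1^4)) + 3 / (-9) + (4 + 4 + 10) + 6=95/3 = 31.67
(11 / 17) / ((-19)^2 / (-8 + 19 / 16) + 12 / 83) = -99517/8127700 = -0.01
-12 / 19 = -0.63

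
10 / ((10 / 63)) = 63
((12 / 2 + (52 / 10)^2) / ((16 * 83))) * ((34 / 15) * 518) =1818439/62250 = 29.21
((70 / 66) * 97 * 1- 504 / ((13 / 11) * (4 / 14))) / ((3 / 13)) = -596197/99 = -6022.19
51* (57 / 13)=2907/13 = 223.62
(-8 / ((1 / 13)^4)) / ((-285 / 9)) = 685464/95 = 7215.41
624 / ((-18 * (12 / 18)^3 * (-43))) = 117/43 = 2.72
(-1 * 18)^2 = 324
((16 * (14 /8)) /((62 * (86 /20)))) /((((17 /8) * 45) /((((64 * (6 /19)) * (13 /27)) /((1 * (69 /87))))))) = 10809344/802131417 = 0.01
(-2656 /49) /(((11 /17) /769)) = -34721888/539 = -64419.09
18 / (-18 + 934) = 9/458 = 0.02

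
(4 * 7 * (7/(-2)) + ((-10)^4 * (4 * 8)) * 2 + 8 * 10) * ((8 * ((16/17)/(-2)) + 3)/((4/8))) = -978796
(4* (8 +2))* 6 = 240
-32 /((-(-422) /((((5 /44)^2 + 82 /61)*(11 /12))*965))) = -154667305/1698972 = -91.04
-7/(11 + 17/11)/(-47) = 77/6486 = 0.01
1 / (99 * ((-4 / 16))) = -0.04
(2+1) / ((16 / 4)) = 0.75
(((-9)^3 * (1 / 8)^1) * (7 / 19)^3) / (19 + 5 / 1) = -83349/438976 = -0.19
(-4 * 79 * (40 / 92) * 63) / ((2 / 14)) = -1393560/23 = -60589.57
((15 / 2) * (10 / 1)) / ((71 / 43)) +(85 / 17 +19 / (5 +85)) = 323549/6390 = 50.63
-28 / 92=-7/23 = -0.30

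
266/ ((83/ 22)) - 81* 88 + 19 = -584195/83 = -7038.49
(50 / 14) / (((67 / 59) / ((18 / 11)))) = 26550/5159 = 5.15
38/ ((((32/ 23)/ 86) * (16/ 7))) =131537/128 = 1027.63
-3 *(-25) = 75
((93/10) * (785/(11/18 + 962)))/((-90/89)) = -1299489/173270 = -7.50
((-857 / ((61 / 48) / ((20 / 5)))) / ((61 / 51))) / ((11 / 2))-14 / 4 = -33853493/81862 = -413.54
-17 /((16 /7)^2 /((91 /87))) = -75803/22272 = -3.40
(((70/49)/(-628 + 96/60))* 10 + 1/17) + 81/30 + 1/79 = 202329551/73609830 = 2.75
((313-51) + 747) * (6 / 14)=3027/7 = 432.43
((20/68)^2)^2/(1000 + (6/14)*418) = 4375/689382334 = 0.00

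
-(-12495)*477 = 5960115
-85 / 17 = -5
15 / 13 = 1.15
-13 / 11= -1.18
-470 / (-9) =470/9 = 52.22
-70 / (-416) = 35/208 = 0.17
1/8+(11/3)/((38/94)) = 9.20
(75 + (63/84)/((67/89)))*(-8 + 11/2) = -101835/536 = -189.99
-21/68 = -0.31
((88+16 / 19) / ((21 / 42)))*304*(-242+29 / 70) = -456732288/35 = -13049493.94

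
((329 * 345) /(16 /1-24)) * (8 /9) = -37835/3 = -12611.67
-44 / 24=-1.83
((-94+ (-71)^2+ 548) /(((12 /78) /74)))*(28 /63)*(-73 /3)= -771783740/27 = -28584582.96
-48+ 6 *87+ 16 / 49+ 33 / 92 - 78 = 1788257/4508 = 396.69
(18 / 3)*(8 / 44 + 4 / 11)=36/11 = 3.27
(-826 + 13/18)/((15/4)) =-5942/27 = -220.07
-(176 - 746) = 570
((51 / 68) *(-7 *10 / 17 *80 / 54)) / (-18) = 350/1377 = 0.25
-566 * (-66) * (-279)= -10422324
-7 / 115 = -0.06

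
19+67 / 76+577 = 596.88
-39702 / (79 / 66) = -2620332/79 = -33168.76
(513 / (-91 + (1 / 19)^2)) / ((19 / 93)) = -100719/3650 = -27.59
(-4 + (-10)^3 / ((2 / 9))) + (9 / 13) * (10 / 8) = -4503.13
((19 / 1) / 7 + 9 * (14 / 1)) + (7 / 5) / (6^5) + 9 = 37480369/272160 = 137.71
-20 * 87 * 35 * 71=-4323900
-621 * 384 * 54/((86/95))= -14224654.88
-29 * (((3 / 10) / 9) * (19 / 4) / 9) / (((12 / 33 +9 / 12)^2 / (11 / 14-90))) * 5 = 83272079/453789 = 183.50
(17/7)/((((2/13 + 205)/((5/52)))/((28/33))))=85/88011 = 0.00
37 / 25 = 1.48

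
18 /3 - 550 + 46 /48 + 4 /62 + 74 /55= -22163569/40920 = -541.63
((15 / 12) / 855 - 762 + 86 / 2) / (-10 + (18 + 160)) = -491795/114912 = -4.28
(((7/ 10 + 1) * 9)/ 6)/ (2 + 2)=51/80 = 0.64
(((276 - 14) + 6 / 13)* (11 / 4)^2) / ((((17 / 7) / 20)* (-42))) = -516065/1326 = -389.19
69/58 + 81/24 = 4.56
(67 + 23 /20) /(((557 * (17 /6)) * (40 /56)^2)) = 200361/2367250 = 0.08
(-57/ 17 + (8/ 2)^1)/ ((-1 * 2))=-11/34 = -0.32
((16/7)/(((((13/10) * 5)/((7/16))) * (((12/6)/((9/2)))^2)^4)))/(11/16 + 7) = 14348907/1091584 = 13.15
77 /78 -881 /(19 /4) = -273409/1482 = -184.49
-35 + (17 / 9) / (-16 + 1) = -4742/135 = -35.13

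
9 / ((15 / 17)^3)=4913/375 = 13.10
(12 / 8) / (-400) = -3/800 = 0.00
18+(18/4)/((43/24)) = 882/43 = 20.51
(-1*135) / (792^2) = -5/23232 = 0.00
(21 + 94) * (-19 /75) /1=-437/15 = -29.13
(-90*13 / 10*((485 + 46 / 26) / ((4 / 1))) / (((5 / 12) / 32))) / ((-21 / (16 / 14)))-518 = 2064686/35 = 58991.03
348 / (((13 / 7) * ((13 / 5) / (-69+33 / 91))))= -4946.76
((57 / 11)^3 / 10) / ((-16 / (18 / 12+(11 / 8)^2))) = -2.95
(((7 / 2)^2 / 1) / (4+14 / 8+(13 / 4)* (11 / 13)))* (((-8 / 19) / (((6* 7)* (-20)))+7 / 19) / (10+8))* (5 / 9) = 1288/78489 = 0.02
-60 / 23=-2.61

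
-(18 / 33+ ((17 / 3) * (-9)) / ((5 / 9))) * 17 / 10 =85323/550 = 155.13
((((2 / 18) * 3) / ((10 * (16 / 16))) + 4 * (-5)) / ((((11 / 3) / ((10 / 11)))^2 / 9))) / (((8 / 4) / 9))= -727785/14641 = -49.71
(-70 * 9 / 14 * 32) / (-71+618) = -1440/547 = -2.63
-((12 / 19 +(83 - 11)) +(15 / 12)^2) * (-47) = 1060085/304 = 3487.12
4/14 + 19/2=137/14 = 9.79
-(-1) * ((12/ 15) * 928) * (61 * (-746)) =-168918272/5 = -33783654.40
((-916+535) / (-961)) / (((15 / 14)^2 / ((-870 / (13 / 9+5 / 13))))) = -164.27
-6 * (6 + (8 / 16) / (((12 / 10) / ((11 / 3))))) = -271/6 = -45.17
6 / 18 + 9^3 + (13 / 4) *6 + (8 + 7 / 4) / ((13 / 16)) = 4565/6 = 760.83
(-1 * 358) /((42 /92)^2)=-757528/441 = -1717.75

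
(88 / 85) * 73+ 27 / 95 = 24503/323 = 75.86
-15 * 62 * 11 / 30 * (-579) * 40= 7897560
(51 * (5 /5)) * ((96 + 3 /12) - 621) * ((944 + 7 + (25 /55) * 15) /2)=-140983533/11 = -12816684.82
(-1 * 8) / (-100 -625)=8/725 = 0.01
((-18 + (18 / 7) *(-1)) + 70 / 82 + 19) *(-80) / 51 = 16480/14637 = 1.13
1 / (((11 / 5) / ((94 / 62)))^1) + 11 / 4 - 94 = -123525/1364 = -90.56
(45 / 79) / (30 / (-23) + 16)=1035/26702 = 0.04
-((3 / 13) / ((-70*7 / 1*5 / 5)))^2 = -9/40576900 = 0.00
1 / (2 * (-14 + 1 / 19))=-19/530 = -0.04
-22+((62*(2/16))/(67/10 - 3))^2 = -96447/5476 = -17.61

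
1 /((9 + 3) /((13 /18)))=13/216 = 0.06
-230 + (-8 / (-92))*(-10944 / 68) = -95402/391 = -243.99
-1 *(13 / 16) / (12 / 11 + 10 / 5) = -143/544 = -0.26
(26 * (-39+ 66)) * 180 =126360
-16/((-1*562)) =8/281 = 0.03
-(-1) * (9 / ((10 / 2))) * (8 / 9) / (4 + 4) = 1/5 = 0.20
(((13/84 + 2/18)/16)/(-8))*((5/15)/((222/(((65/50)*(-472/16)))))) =51389/429649920 = 0.00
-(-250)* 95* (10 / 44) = 5397.73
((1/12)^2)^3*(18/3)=1/497664 = 0.00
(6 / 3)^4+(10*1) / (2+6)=69/4 = 17.25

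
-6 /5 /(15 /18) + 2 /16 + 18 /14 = -0.03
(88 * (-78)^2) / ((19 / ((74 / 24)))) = 86883.79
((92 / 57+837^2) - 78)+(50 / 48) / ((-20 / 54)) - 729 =638181851/912 = 699760.80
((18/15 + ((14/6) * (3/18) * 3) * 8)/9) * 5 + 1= 185/27 = 6.85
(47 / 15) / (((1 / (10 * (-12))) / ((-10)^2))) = -37600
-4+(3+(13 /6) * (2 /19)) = -44/57 = -0.77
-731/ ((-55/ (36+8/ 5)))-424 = 20828/275 = 75.74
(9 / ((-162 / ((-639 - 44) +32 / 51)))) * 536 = 9326668/459 = 20319.54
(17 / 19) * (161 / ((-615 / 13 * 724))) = -35581/8459940 = 0.00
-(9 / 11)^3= -729/1331 = -0.55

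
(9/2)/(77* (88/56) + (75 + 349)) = 9/1090 = 0.01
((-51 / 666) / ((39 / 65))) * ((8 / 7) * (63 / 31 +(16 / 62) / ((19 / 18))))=-50660/152551 = -0.33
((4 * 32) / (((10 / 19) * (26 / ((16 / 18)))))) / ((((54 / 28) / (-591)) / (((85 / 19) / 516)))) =-22.09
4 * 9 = 36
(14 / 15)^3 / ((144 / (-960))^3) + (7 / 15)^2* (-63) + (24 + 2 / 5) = -4195757/18225 = -230.22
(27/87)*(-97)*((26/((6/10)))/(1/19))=-718770/29 = -24785.17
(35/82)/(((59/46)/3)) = 2415/2419 = 1.00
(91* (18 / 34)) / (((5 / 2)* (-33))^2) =0.01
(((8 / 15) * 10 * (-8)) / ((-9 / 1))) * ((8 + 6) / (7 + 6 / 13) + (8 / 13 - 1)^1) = 26752/3783 = 7.07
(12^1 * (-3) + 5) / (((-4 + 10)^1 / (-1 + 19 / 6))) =-403/36 = -11.19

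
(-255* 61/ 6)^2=26884225/4 = 6721056.25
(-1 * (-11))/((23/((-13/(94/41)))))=-2.71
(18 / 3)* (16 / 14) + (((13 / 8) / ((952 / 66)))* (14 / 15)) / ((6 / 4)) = 98921/14280 = 6.93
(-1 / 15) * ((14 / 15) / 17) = -14/3825 = 0.00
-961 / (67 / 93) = -89373/67 = -1333.93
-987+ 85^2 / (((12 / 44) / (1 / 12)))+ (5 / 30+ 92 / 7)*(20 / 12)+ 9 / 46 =800503/644 = 1243.02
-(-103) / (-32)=-103/32 = -3.22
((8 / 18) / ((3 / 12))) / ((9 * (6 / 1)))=8/243 = 0.03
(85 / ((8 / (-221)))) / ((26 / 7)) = -10115/16 = -632.19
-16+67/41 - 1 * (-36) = 887/41 = 21.63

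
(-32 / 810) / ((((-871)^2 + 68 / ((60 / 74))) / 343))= -784/43897653 = 0.00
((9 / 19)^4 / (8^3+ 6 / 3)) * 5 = 32805/66984994 = 0.00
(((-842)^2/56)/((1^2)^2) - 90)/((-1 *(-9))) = 1396.67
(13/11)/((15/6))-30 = -1624/55 = -29.53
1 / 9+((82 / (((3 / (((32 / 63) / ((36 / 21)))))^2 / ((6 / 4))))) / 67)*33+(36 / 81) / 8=74009/97686 = 0.76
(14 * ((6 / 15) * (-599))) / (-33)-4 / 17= 284464/2805 = 101.41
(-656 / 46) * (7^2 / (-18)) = 8036/207 = 38.82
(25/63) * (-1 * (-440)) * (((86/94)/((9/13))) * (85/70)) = 52266500/186543 = 280.18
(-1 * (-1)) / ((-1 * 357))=-1/357 = 0.00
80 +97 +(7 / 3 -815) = -1907/3 = -635.67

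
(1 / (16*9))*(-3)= -1/48 = -0.02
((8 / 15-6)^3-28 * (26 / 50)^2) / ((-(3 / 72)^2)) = 184614656/1875 = 98461.15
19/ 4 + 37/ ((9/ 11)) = 49.97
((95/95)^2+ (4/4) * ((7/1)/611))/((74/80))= 24720/22607 = 1.09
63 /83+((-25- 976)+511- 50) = -539.24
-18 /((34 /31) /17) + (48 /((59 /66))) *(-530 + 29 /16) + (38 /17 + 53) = -28670502/1003 = -28584.75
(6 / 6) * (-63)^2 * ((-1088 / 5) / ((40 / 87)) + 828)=35197092/25 = 1407883.68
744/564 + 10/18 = 793/423 = 1.87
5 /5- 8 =-7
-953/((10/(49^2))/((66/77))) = -196127.40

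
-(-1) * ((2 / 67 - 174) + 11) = -10919/67 = -162.97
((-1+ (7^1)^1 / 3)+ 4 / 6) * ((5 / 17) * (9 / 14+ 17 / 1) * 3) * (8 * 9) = 266760/119 = 2241.68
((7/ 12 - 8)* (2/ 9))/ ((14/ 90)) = -445/42 = -10.60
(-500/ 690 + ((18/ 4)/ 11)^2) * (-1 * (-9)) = -55833/11132 = -5.02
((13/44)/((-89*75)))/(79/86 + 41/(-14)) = 3913/177688500 = 0.00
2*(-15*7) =-210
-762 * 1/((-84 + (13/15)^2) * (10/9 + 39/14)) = 21602700/9196921 = 2.35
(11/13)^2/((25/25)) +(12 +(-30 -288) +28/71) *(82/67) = -300115287/803933 = -373.31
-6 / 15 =-2/5 = -0.40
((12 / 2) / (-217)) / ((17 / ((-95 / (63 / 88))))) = 16720/77469 = 0.22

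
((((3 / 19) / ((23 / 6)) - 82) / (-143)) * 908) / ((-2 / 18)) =-26608032/5681 = -4683.69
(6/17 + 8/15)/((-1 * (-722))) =113/92055 = 0.00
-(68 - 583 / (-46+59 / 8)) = -25676/309 = -83.09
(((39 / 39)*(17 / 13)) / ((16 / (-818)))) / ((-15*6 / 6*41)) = 6953/63960 = 0.11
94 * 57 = 5358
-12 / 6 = -2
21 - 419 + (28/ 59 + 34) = -21448/59 = -363.53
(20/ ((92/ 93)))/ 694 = 465/15962 = 0.03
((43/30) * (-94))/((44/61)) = -123281/660 = -186.79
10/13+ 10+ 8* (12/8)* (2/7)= 1292/91 = 14.20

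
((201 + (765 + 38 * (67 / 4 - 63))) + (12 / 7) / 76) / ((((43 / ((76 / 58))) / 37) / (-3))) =23369163/8729 = 2677.19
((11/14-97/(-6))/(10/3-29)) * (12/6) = -712/539 = -1.32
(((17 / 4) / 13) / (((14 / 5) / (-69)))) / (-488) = 5865/355264 = 0.02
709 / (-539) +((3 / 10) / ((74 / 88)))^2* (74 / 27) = -1445723/1495725 = -0.97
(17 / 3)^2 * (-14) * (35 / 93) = -141610/837 = -169.19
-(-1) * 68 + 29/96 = 6557/96 = 68.30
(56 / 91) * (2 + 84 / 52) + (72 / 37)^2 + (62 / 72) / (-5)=243179009/41644980 = 5.84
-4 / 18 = -2/9 = -0.22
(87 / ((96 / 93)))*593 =1599321/32 = 49978.78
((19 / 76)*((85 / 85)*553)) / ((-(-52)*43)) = 553/8944 = 0.06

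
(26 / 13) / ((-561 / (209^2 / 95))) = -418/255 = -1.64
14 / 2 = 7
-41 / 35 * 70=-82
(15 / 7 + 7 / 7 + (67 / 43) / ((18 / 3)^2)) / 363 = 34525/3933468 = 0.01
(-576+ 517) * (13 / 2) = -767/2 = -383.50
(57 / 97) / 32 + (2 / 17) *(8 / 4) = 13385/52768 = 0.25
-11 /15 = -0.73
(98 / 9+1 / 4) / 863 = 401/31068 = 0.01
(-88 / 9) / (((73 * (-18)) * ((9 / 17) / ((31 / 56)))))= 5797/745038 = 0.01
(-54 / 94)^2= 729/2209 = 0.33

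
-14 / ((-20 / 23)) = 161/10 = 16.10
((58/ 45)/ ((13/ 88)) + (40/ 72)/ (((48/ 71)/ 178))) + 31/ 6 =2248711/14040 = 160.16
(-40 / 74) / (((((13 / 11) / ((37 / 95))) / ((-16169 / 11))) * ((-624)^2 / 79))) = 67229/1265472 = 0.05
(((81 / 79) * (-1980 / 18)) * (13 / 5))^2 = 536663556/6241 = 85989.99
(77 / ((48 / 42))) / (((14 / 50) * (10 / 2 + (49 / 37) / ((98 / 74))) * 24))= 1925/1152 = 1.67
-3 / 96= -1/32 = -0.03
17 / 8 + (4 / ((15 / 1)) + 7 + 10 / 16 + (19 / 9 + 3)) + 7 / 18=931/60 = 15.52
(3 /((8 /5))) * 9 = 135/8 = 16.88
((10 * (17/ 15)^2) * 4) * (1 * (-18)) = -4624/5 = -924.80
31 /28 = 1.11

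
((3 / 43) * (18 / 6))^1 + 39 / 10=1767/430 = 4.11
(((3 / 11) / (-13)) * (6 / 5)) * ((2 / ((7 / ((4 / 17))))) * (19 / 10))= -1368/425425 = 0.00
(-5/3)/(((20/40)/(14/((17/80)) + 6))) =-12220/51 = -239.61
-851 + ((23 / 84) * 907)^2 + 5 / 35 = 60824.50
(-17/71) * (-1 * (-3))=-51/71 = -0.72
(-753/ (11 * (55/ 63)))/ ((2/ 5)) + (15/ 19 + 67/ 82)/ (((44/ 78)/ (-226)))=-79146456/94259 = -839.67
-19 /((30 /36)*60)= -19/50 = -0.38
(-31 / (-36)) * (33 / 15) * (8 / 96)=341/2160 = 0.16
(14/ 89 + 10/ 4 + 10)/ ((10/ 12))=6759/445 = 15.19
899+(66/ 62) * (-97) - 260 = 16608/31 = 535.74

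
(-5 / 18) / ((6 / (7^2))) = -245/108 = -2.27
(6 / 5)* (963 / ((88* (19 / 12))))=8667/1045 = 8.29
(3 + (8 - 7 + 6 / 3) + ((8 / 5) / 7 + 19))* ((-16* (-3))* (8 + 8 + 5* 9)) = 2585424/35 = 73869.26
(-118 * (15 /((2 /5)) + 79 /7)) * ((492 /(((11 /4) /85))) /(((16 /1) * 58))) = -421305135/4466 = -94336.13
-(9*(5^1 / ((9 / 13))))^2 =-4225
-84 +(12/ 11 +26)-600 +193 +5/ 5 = -462.91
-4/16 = -1/4 = -0.25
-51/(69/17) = -289/23 = -12.57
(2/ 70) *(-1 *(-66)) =66/35 = 1.89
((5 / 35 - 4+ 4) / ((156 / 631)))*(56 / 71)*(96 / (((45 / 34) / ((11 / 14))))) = 7551808/290745 = 25.97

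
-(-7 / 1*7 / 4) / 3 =49/12 = 4.08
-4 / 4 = -1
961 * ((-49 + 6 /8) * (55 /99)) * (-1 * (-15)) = -4636825/12 = -386402.08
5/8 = 0.62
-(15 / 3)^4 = -625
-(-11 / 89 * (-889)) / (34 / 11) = -107569/3026 = -35.55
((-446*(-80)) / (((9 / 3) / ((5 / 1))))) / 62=89200/93 = 959.14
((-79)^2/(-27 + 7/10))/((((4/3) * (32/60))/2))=-1404225/2104 = -667.41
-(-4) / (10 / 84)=168/5 = 33.60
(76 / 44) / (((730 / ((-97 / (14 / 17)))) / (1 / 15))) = -31331/1686300 = -0.02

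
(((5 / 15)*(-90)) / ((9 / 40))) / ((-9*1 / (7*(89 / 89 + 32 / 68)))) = 70000/459 = 152.51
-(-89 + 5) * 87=7308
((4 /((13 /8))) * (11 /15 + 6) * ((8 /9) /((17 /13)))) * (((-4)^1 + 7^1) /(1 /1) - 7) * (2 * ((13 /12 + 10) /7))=-142.71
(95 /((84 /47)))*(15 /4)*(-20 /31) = -111625/868 = -128.60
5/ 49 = 0.10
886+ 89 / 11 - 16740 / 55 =6487/11 = 589.73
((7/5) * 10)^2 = 196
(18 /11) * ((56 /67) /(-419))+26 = 8027870/308803 = 26.00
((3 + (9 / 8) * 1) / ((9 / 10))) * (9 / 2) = 165/8 = 20.62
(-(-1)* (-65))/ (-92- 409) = 0.13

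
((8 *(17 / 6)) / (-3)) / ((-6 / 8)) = 272/27 = 10.07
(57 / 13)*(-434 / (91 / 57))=-201438/169 = -1191.94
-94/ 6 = -47/3 = -15.67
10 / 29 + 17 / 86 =0.54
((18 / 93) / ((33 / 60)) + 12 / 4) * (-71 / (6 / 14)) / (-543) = 63119/61721 = 1.02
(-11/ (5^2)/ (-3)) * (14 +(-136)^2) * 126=1710324/5 = 342064.80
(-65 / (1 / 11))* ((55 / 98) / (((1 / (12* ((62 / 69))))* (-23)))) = 188.12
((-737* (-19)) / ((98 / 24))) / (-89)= -168036/4361 = -38.53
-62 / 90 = -31/45 = -0.69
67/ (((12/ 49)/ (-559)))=-1835197/12 = -152933.08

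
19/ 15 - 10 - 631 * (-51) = 482584/15 = 32172.27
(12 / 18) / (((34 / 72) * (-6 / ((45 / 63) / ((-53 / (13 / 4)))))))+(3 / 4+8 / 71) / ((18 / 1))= 1877495/32241384 = 0.06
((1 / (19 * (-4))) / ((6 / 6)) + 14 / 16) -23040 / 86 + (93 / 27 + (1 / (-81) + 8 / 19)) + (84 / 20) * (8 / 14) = -690337243/2647080 = -260.79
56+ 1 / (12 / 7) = 679/12 = 56.58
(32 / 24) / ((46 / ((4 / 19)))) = 8/1311 = 0.01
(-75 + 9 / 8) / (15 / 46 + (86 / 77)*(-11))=95151/15404 = 6.18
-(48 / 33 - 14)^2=-19044/121 = -157.39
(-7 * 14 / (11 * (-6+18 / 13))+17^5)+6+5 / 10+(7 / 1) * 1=1419872.43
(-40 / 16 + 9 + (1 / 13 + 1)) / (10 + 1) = 0.69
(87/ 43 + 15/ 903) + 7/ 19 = 13773/5719 = 2.41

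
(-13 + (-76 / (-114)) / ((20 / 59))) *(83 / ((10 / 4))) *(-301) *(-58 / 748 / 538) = -239811817/15090900 = -15.89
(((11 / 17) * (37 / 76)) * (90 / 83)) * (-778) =-7124535/26809 = -265.75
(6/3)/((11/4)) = 8/11 = 0.73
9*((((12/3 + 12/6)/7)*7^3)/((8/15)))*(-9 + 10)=19845/4 = 4961.25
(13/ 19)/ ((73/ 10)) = 130/1387 = 0.09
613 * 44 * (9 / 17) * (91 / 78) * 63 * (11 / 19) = 196261758/323 = 607621.54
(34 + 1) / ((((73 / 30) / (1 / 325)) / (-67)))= -2814/949 = -2.97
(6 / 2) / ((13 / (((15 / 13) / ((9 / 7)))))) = 35/169 = 0.21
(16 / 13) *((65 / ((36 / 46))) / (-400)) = -23/90 = -0.26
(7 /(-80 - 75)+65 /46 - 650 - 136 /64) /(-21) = 6186531/199640 = 30.99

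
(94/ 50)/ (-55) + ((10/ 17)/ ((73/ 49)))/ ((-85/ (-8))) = 86441/29008375 = 0.00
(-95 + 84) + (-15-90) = -116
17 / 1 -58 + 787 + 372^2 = 139130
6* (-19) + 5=-109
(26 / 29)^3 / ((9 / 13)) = 228488/219501 = 1.04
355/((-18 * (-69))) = 355/1242 = 0.29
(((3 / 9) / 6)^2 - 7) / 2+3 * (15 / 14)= -1289/4536 = -0.28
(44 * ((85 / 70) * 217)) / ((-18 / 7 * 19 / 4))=-162316/171 = -949.22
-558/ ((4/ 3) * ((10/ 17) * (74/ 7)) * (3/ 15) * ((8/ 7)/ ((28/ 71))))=-4880547/42032 = -116.12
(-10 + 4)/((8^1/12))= -9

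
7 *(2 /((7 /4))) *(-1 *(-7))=56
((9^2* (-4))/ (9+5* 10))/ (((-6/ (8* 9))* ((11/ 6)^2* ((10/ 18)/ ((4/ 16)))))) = 314928/35695 = 8.82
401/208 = 1.93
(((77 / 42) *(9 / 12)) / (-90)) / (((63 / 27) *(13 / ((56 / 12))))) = -11/4680 = 0.00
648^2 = 419904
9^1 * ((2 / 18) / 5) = 1/5 = 0.20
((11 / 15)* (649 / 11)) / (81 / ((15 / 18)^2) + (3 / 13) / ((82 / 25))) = 3459170/9330993 = 0.37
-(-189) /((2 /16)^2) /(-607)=-12096/607 = -19.93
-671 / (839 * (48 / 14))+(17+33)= 1002103/20136 = 49.77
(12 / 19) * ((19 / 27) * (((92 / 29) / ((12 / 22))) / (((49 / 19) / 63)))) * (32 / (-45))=-1230592/27405 = -44.90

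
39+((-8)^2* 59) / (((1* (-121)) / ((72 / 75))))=27351/3025 = 9.04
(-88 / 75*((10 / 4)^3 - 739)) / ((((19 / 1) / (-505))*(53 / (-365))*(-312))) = -52149229/104728 = -497.95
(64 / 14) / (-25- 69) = -16/329 = -0.05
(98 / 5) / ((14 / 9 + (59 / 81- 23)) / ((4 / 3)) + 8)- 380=-778592/2035 = -382.60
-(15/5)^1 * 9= -27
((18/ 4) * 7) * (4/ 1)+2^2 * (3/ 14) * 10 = 942/7 = 134.57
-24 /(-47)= 24/47 = 0.51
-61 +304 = 243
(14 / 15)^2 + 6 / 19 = 5074/4275 = 1.19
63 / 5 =12.60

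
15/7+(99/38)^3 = 7615173/384104 = 19.83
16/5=3.20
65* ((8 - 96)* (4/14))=-11440/7 = -1634.29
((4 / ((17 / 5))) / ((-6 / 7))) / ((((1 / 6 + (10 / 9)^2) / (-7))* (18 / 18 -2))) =-26460/3859 = -6.86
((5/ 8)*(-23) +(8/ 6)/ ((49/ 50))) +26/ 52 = -14717/1176 = -12.51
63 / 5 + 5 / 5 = 68/5 = 13.60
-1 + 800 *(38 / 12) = 7597/3 = 2532.33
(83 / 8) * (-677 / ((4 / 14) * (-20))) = 393337/320 = 1229.18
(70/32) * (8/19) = 35/38 = 0.92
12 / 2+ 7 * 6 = 48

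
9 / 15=3/5 = 0.60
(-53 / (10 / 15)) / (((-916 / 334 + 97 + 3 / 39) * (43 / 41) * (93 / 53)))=-0.46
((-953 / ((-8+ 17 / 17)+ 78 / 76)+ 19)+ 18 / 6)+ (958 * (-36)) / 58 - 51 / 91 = -247797129/599053 = -413.65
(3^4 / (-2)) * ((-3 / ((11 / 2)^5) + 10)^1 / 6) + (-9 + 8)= -22062691/322102 = -68.50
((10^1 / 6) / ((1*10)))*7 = 1.17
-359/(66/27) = -3231/22 = -146.86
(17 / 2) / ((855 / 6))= 17/285 = 0.06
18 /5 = 3.60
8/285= 0.03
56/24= 7/3 = 2.33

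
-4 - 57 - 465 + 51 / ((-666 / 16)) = -58522/111 = -527.23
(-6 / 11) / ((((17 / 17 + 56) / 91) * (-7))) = 26/209 = 0.12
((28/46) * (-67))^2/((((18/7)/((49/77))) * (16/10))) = 53890445/209484 = 257.25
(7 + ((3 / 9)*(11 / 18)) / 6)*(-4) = -2279/81 = -28.14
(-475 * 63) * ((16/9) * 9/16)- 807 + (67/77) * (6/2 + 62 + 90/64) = -75581273/2464 = -30674.22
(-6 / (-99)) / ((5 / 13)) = 26/165 = 0.16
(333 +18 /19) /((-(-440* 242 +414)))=6345/2015254 = 0.00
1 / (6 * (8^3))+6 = 18433/3072 = 6.00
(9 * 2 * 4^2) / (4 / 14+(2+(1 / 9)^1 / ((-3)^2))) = 163296/1303 = 125.32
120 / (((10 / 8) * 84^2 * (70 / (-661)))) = -661/5145 = -0.13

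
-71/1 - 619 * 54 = -33497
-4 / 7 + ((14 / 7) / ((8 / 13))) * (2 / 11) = 0.02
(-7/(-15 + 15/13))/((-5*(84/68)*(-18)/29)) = 6409/48600 = 0.13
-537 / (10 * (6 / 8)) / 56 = -179/140 = -1.28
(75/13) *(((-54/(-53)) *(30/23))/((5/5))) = 121500/15847 = 7.67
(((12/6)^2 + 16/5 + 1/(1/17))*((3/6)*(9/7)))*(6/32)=3267/1120 = 2.92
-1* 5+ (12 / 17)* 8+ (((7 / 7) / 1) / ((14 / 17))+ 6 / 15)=2691/1190 = 2.26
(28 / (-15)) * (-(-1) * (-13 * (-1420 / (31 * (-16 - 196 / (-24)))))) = 141.90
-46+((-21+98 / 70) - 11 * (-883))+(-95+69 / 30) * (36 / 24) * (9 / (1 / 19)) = -282603/20 = -14130.15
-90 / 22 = -45/11 = -4.09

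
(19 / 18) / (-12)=-19/216 = -0.09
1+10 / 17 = 27/17 = 1.59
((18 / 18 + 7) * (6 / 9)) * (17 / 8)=34/3 = 11.33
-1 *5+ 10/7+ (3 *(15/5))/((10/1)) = -187/70 = -2.67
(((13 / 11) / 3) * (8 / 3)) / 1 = 104/99 = 1.05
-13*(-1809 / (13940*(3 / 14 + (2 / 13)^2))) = 27820611/3924110 = 7.09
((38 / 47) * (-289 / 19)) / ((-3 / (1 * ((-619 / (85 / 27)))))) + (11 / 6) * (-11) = -1164919/1410 = -826.18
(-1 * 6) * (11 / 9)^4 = -29282/2187 = -13.39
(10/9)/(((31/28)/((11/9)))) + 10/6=7265/2511 = 2.89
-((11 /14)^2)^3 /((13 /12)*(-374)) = 483153/832013728 = 0.00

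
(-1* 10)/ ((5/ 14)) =-28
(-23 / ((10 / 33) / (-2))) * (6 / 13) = 4554/65 = 70.06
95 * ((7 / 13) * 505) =335825/13 = 25832.69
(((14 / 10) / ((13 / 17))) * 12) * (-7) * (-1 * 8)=79968/65 = 1230.28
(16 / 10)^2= 64/25 = 2.56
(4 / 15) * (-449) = -1796/15 = -119.73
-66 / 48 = -11/8 = -1.38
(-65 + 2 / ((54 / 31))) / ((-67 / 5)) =8620/1809 = 4.77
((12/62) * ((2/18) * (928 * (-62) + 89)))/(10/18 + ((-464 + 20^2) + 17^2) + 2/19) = -5.47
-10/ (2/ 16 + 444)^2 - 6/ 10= -37874627/63119045 = -0.60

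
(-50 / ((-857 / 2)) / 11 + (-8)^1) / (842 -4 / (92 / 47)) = -1732268/182120213 = -0.01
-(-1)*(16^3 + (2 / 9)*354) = 12524/3 = 4174.67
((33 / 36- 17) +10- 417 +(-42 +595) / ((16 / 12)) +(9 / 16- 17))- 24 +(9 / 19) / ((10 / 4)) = -221531/4560 = -48.58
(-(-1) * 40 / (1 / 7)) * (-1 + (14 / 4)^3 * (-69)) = -828625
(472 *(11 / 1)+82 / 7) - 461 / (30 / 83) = 824939/210 = 3928.28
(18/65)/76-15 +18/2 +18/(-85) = -260679/41990 = -6.21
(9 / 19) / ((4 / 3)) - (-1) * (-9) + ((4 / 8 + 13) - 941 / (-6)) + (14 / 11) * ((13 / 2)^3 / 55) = 168.04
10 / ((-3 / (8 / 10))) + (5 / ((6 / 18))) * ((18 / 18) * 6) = 262/3 = 87.33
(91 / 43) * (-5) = -455/43 = -10.58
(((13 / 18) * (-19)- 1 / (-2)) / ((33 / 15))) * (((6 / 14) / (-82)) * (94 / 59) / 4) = 3995/319308 = 0.01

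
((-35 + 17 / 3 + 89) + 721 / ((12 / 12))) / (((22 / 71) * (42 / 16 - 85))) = -665128/21747 = -30.58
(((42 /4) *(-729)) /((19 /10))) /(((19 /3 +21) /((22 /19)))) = -2525985/14801 = -170.66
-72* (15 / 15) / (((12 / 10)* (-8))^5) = 3125/3538944 = 0.00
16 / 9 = 1.78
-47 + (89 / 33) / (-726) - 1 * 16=-1509443/23958 = -63.00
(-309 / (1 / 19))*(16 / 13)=-93936/13 = -7225.85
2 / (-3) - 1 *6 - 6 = -38/3 = -12.67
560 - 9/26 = 559.65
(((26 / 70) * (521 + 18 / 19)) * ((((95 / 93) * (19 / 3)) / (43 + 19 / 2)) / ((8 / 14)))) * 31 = 2449499/1890 = 1296.03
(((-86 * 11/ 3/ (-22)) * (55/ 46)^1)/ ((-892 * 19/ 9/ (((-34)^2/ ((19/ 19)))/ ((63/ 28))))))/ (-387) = 31790/2631177 = 0.01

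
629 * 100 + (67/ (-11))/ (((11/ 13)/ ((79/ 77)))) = 585970491/9317 = 62892.61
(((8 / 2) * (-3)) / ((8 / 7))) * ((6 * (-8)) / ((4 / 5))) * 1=630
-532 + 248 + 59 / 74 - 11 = -21771/74 = -294.20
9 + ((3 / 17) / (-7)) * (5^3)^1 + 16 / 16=815/119 = 6.85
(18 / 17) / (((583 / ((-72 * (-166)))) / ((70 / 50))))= 1505952/49555 = 30.39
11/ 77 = 1/7 = 0.14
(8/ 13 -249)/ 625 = -3229/8125 = -0.40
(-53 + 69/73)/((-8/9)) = 4275/73 = 58.56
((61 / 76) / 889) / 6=61/405384 = 0.00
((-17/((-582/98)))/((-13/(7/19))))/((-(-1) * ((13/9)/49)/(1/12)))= -285719/1245868 = -0.23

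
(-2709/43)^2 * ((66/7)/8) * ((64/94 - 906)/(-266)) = 56868075/3572 = 15920.51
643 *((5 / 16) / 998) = 3215/15968 = 0.20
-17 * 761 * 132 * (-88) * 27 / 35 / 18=225414288/35 = 6440408.23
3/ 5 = 0.60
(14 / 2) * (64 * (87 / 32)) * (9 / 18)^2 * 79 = 48111/2 = 24055.50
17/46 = 0.37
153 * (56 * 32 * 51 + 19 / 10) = 139832667/10 = 13983266.70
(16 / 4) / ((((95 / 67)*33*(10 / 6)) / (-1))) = -268/5225 = -0.05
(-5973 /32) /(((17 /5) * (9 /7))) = -69685/1632 = -42.70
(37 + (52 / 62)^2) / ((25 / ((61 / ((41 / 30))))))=13261278/197005 = 67.31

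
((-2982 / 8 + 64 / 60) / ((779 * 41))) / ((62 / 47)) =-1048147/118813080 = -0.01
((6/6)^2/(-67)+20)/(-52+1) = -1339/3417 = -0.39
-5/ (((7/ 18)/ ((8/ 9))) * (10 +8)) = -40/63 = -0.63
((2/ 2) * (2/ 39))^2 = 4/1521 = 0.00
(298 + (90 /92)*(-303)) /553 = 73/25438 = 0.00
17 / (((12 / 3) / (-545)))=-9265/4 = -2316.25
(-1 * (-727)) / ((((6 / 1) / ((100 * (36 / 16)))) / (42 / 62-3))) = -1962900/31 = -63319.35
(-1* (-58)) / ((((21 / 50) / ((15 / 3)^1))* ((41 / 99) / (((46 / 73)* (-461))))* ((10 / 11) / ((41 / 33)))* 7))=-338235700/3577 = -94558.48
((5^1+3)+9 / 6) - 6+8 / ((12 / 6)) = 15/2 = 7.50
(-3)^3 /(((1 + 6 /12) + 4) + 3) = -54/17 = -3.18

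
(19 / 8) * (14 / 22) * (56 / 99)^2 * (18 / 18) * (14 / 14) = 52136/107811 = 0.48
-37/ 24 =-1.54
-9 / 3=-3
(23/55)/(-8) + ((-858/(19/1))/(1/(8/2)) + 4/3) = -4498111/25080 = -179.35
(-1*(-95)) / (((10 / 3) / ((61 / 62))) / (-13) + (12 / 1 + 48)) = 2379/1496 = 1.59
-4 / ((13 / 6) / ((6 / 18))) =-8/13 = -0.62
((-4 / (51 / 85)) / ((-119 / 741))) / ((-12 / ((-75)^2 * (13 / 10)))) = -6020625/238 = -25296.74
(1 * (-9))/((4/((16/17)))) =-36/17 = -2.12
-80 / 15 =-16/3 = -5.33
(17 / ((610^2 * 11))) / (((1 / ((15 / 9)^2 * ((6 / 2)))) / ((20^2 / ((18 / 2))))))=1700/1105137 = 0.00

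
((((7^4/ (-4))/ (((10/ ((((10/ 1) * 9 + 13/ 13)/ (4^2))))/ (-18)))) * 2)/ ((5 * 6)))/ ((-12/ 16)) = -218491/400 = -546.23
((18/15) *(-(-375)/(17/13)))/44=2925/374 = 7.82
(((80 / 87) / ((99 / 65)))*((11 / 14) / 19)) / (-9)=-2600/937251 = 0.00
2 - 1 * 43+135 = 94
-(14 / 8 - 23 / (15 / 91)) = 8267/60 = 137.78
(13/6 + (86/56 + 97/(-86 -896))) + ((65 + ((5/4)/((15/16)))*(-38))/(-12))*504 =-24680261/41244 = -598.40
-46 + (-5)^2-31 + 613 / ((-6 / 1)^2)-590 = -22499/36 = -624.97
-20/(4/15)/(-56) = 75/56 = 1.34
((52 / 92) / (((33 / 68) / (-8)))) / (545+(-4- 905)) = 136/5313 = 0.03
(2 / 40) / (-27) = -1/540 = 0.00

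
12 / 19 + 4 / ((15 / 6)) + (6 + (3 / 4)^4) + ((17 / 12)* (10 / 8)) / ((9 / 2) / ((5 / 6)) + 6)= 1904983/218880 = 8.70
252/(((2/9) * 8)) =567/4 = 141.75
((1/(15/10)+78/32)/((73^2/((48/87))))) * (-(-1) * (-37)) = -5513/463623 = -0.01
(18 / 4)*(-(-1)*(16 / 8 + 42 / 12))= 99/4 = 24.75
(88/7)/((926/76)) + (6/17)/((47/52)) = 3683048/2589559 = 1.42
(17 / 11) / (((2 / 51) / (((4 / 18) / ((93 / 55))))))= 1445/279 = 5.18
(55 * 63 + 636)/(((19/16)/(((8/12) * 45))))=1968480/19 = 103604.21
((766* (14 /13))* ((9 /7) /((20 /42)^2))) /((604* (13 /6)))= 4560381/1275950 = 3.57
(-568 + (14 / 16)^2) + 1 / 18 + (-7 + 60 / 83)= -27415781/47808 = -573.46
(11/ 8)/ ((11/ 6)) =3/4 = 0.75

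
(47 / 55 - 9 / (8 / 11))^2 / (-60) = -25694761/11616000 = -2.21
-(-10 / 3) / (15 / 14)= 28/9 = 3.11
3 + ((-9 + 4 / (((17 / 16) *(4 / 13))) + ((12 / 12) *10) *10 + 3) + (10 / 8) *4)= 1942/17 = 114.24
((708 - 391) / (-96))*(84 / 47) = -2219/376 = -5.90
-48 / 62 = -24/31 = -0.77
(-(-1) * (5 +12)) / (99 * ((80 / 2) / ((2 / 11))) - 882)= 17/20898 = 0.00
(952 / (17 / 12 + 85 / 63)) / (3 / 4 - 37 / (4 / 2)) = -56448/2911 = -19.39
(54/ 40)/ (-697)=-27/13940 = 0.00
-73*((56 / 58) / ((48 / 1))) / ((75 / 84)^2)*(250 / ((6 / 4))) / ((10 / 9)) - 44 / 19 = -3837828/13775 = -278.61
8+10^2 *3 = 308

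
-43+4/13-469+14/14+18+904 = 5347/13 = 411.31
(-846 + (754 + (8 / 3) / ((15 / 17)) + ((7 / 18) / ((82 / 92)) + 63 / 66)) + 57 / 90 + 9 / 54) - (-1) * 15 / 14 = -1353019/15785 = -85.72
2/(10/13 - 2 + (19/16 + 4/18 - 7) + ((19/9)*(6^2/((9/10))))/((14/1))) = -26208/10343 = -2.53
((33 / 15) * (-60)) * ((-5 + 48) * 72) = -408672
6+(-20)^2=406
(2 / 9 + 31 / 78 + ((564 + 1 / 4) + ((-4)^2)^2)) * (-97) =-37264199/468 = -79624.36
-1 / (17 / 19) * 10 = -190/17 = -11.18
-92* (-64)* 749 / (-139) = -4410112/139 = -31727.42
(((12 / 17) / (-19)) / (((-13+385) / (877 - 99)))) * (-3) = 2334/10013 = 0.23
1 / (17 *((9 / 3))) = 1/51 = 0.02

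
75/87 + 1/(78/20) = 1265/1131 = 1.12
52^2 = 2704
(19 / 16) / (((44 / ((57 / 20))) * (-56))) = -1083/788480 = 0.00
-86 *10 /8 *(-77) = 16555/2 = 8277.50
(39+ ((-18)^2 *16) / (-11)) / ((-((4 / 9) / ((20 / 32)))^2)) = 9628875/11264 = 854.84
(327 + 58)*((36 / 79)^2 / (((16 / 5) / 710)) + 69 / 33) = 115730755/6241 = 18543.62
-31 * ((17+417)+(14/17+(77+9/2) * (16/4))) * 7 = -2806678/17 = -165098.71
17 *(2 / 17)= 2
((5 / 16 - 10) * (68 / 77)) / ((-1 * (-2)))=-2635/616 = -4.28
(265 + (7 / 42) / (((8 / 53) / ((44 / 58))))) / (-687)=-185023/478152 = -0.39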